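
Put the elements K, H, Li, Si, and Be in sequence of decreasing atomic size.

K, Li, Si, Be, H

H is in period 1, group 1; Li is in period 2, group 1; Be is in period 2, group 2; Si is in period 3, group 14; K is in period 4, group 1.
Radius decreases left→right (rising Z_eff, same n) and increases top→bottom (higher n).
Here both period and group differ, so the two effects have to be weighed against each other.
Be > H: the two effects oppose for this pair; the down-group effect wins (102 vs 32 pm).
Si > Be: period and group pull opposite ways; the down-group shift dominates (116 vs 102 pm).
Li > Si: period and group pull opposite ways; the across-period shift dominates (133 vs 116 pm).
K > Li: K sits below Li in group 1, so the down-group effect alone puts K larger.
Tabulated atomic radius (pm): H 32, Li 133, Be 102, Si 116, K 196.
So from largest to smallest: K > Li > Si > Be > H.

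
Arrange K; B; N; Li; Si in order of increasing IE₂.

Si < B < N < K < Li

The second ionization energy removes an electron from the +1 ion. For each element: K⁺ is the bare [Ar] core; B⁺ still has 2 valence electrons; N⁺ still has 4 valence electrons; Li⁺ is the bare [He] core; Si⁺ still has 3 valence electrons.
Breaking into a closed-shell core is much more expensive than removing a leftover valence electron — K and Li have the largest IE_2 here.
Valence configurations: B⁺ [He]2s², N⁺ [He]2s²2p², Si⁺ [Ne]3s²3p¹.
Tabulated IE_2 (kJ/mol): K 3052, B 2427, N 2856, Li 7298, Si 1577.
Overall IE_2 order: Si < B < N < K < Li.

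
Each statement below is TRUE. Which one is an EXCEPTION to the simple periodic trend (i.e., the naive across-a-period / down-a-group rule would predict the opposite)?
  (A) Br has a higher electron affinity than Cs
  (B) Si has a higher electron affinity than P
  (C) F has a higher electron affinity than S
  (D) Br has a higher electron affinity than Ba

(B)

The general trend: electron affinity increases across a period and decreases down a group.
(A) Br (period 4, group 17) vs Cs (period 6, group 1): the stated order agrees with the simple trend.
(B) Si (period 3, group 14) vs P (period 3, group 15): the stated order contradicts the simple trend.
(C) F (period 2, group 17) vs S (period 3, group 16): the stated order agrees with the simple trend.
(D) Br (period 4, group 17) vs Ba (period 6, group 2): the stated order agrees with the simple trend.
The exception is (B): adding an electron to P's half-filled 3p³ is unfavourable, so Si (3p²) has the more exothermic EA.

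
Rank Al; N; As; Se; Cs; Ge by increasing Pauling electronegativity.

EN rises left→right (higher Z_eff, smaller atoms) and falls top→bottom (larger, more shielded atoms).
Neither a single period nor a single group — weigh both effects.
Al > Cs: both effects reinforce here, so Al is clearly the higher of the two.
Ge > Al: period and group pull opposite ways; the across-period shift dominates (2.01 vs 1.61).
As > Ge: both are in period 4; the period trend gives As the larger value.
Se > As: Se lies to the right of As in period 4, so the across-period effect alone puts Se higher.
N > Se: the two effects oppose for this pair; the down-group effect wins (3.04 vs 2.55).
Tabulated electronegativity (Pauling): N 3.04, Al 1.61, Ge 2.01, As 2.18, Se 2.55, Cs 0.79.
So from lowest to highest: Cs < Al < Ge < As < Se < N.

Cs < Al < Ge < As < Se < N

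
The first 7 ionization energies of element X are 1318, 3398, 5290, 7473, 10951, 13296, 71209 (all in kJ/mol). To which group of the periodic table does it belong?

Group 16

Look for the largest jump between consecutive ionization energies: IE7/IE6 ≈ 5.4, far larger than any earlier ratio.
That jump marks the point where a core electron is being removed. So the atom has 6 valence electrons.
A main-group element with 6 valence electrons is in group 16.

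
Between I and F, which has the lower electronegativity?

I

F is in period 2, group 17; I is in period 5, group 17.
Electronegativity increases across a period and decreases down a group, tracking effective nuclear charge and atomic size.
All are in group 17, so electronegativity increases up the group.
So I has the lower electronegativity (I < F).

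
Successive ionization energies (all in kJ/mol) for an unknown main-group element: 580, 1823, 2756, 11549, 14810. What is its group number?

Look for the largest jump between consecutive ionization energies: IE4/IE3 ≈ 4.2, far larger than any earlier ratio.
That jump marks the point where a core electron is being removed. So the atom has 3 valence electrons.
A main-group element with 3 valence electrons is in group 13.

Group 13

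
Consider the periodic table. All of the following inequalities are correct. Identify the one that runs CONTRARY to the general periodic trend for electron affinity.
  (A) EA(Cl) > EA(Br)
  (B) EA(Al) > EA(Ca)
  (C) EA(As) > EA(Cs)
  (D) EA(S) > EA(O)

(D)

The general trend: electron affinity increases across a period and decreases down a group.
(A) Cl (period 3, group 17) vs Br (period 4, group 17): the stated order agrees with the simple trend.
(B) Al (period 3, group 13) vs Ca (period 4, group 2): the stated order agrees with the simple trend.
(C) As (period 4, group 15) vs Cs (period 6, group 1): the stated order agrees with the simple trend.
(D) S (period 3, group 16) vs O (period 2, group 16): the stated order contradicts the simple trend.
The exception is (D): the compact 2p subshell of O repels the added electron more than S's larger 3p does.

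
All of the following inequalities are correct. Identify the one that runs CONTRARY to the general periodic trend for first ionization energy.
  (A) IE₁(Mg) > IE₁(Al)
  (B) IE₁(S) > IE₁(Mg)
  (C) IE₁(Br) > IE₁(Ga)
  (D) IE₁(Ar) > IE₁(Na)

(A)

The general trend: first ionization energy increases across a period and decreases down a group.
(A) Mg (period 3, group 2) vs Al (period 3, group 13): the stated order contradicts the simple trend.
(B) S (period 3, group 16) vs Mg (period 3, group 2): the stated order agrees with the simple trend.
(C) Br (period 4, group 17) vs Ga (period 4, group 13): the stated order agrees with the simple trend.
(D) Ar (period 3, group 18) vs Na (period 3, group 1): the stated order agrees with the simple trend.
The exception is (A): Al's single 3p electron is easier to remove than one from Mg's filled 3s².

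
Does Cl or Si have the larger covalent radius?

Si

Moving right in a period, electrons are added to the same shell under a stronger nuclear pull, so atoms get smaller; moving down, a new shell is opened and atoms get larger.
All lie in period 3, so atomic radius increases right to left.
So Si has the larger covalent radius (Si > Cl).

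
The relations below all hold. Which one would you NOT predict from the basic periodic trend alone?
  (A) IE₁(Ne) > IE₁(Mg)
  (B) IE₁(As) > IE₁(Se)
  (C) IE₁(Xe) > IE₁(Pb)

(B)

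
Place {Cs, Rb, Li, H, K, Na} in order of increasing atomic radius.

H, Li, Na, K, Rb, Cs

H is in period 1, group 1; Li is in period 2, group 1; Na is in period 3, group 1; K is in period 4, group 1; Rb is in period 5, group 1; Cs is in period 6, group 1.
Moving right in a period, electrons are added to the same shell under a stronger nuclear pull, so atoms get smaller; moving down, a new shell is opened and atoms get larger.
All are in group 1, so atomic radius increases down the group.
So from smallest to largest: H < Li < Na < K < Rb < Cs.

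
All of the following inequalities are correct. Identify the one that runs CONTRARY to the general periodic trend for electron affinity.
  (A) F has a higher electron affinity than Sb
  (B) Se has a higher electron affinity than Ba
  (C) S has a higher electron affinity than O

(C)

The general trend: electron affinity increases across a period and decreases down a group.
(A) F (period 2, group 17) vs Sb (period 5, group 15): the stated order agrees with the simple trend.
(B) Se (period 4, group 16) vs Ba (period 6, group 2): the stated order agrees with the simple trend.
(C) S (period 3, group 16) vs O (period 2, group 16): the stated order contradicts the simple trend.
The exception is (C): the compact 2p subshell of O repels the added electron more than S's larger 3p does.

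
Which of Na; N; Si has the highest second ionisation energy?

Consider each +1 ion: Na⁺ is the bare [Ne] core; N⁺ still has 4 valence electrons; Si⁺ still has 3 valence electrons.
Breaking into a closed-shell core is much more expensive than removing a leftover valence electron — Na has the largest IE_2 here.
Valence configurations: N⁺ [He]2s²2p², Si⁺ [Ne]3s²3p¹.
Approximate IE_2 values (kJ/mol): Na 4562, N 2856, Si 1577.
Overall IE_2 order: Si < N < Na.

Na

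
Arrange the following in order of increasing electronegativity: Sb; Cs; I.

Cs < Sb < I

Sb is in period 5, group 15; I is in period 5, group 17; Cs is in period 6, group 1.
Atoms toward the upper right of the periodic table pull bonding electrons most strongly.
Here both period and group differ, so the two effects have to be weighed against each other.
Sb > Cs: relative to Cs, both the across-period and down-group shifts push Sb's electronegativity up.
I > Sb: I lies to the right of Sb in period 5, so the across-period effect alone puts I higher.
Tabulated electronegativity (Pauling): Sb 2.05, I 2.66, Cs 0.79.
So from lowest to highest: Cs < Sb < I.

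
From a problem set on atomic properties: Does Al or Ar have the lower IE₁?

Al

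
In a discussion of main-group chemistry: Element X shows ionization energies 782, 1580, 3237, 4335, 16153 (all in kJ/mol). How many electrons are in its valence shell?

Look for the largest jump between consecutive ionization energies: IE5/IE4 ≈ 3.7, far larger than any earlier ratio.
That jump marks the point where a core electron is being removed. So the atom has 4 valence electrons.

4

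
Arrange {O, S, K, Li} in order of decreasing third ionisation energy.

After 2 electrons have been removed, what remains? O²⁺ still has 4 valence electrons; S²⁺ still has 4 valence electrons; K²⁺ is already 1 electron into the core; Li²⁺ is already 1 electron into the core.
Usually core removal costs more than valence removal, but here the competition is close: a tightly held n=2 valence electron can cost more to remove than an n=3 core electron, so the actual values have to decide it.
Valence configurations: O²⁺ [He]2s²2p², S²⁺ [Ne]3s²3p².
Approximate IE_3 values (kJ/mol): O 5300, S 3357, K 4420, Li 11815.
Overall IE_3 order: S < K < O < Li.

Li, O, K, S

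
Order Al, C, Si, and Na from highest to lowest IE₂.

Na > C > Al > Si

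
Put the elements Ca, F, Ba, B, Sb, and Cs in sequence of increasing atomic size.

F, B, Sb, Ca, Ba, Cs

B is in period 2, group 13; F is in period 2, group 17; Ca is in period 4, group 2; Sb is in period 5, group 15; Cs is in period 6, group 1; Ba is in period 6, group 2.
Moving right in a period, electrons are added to the same shell under a stronger nuclear pull, so atoms get smaller; moving down, a new shell is opened and atoms get larger.
Neither a single period nor a single group — weigh both effects.
B > F: both are in period 2; the period trend gives B the larger value.
Sb > B: the two effects oppose for this pair; the down-group effect wins (140 vs 85 pm).
Ca > Sb: period and group pull opposite ways; the across-period shift dominates (171 vs 140 pm).
Ba > Ca: Ba sits below Ca in group 2, so the down-group effect alone puts Ba larger.
Cs > Ba: Cs lies to the left of Ba in period 6, so the across-period effect alone puts Cs larger.
Tabulated atomic radius (pm): B 85, F 64, Ca 171, Sb 140, Cs 232, Ba 196.
So from smallest to largest: F < B < Sb < Ca < Ba < Cs.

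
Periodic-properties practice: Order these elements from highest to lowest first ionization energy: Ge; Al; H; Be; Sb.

H is in period 1, group 1; Be is in period 2, group 2; Al is in period 3, group 13; Ge is in period 4, group 14; Sb is in period 5, group 15.
Across a period the outer electron is held more tightly (higher IE₁); down a group it sits in a higher shell, more shielded, and comes off more easily.
These sit on a diagonal, where the across-period and down-group effects partly cancel.
Ge > Al: period and group pull opposite ways; the across-period shift dominates (762 vs 578 kJ/mol).
Sb > Ge: the two effects oppose for this pair; the across-period effect wins (831 vs 762 kJ/mol).
Be > Sb: period and group pull opposite ways; the down-group shift dominates (900 vs 831 kJ/mol).
H > Be: the two effects oppose for this pair; the down-group effect wins (1312 vs 900 kJ/mol).
Approximate values (kJ/mol): H 1312, Be 900, Al 578, Ge 762, Sb 831.
So from highest to lowest: H > Be > Sb > Ge > Al.

H > Be > Sb > Ge > Al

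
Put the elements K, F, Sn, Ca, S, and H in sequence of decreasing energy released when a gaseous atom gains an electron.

H is in period 1, group 1; F is in period 2, group 17; S is in period 3, group 16; K is in period 4, group 1; Ca is in period 4, group 2; Sn is in period 5, group 14.
Electron affinity generally becomes more exothermic across a period toward the halogens and less exothermic down a group.
Neither a single period nor a single group — weigh both effects.
K > Ca: this pair runs against the simple trend — see the exception note.
H > K: H sits above K in group 1, so the down-group effect alone puts H higher.
Sn > H: period and group pull opposite ways; the across-period shift dominates (107 vs 73 kJ/mol).
S > Sn: both effects reinforce here, so S is clearly the higher of the two.
F > S: relative to S, both the across-period and down-group shifts push F's electron affinity up.
Note the exception: K has a higher electron affinity than Ca, contrary to the simple trend — adding an electron to Ca (ns²) has to open a new, higher-energy np subshell, which is unfavourable.
Approximate values (kJ/mol): H 73, F 328, S 200, K 48, Ca 2, Sn 107.
So from highest to lowest: F > S > Sn > H > K > Ca.

F > S > Sn > H > K > Ca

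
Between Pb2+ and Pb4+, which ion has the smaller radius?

Pb4+

Both ions have Z = 82 protons, but Pb4+ has lost more electrons, so its remaining electrons feel a larger effective nuclear charge per electron and are pulled in more tightly.
Higher positive charge → smaller ion, so Pb2+ > Pb4+.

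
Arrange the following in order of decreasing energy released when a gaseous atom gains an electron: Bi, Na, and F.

F > Bi > Na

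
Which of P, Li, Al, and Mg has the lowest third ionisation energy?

Al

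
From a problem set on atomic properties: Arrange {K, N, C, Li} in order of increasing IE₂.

C < N < K < Li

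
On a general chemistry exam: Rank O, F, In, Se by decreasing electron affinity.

O is in period 2, group 16; F is in period 2, group 17; Se is in period 4, group 16; In is in period 5, group 13.
Atoms with high Z_eff and room in the valence shell (especially the halogens) have the most exothermic electron affinities.
Neither a single period nor a single group — weigh both effects.
O > In: both effects reinforce here, so O is clearly the higher of the two.
Se > O: this pair runs against the simple trend — see the exception note.
F > Se: both effects reinforce here, so F is clearly the higher of the two.
Note the exception: Se has a higher electron affinity than O, contrary to the simple trend — O's compact 2p subshell gives strong electron–electron repulsion on the added electron.
For reference (kJ/mol): O 141, F 328, Se 195, In 29.
So from highest to lowest: F > Se > O > In.

F > Se > O > In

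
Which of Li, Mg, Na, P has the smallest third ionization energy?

P

After 2 electrons have been removed, what remains? Li²⁺ is already 1 electron into the core; Mg²⁺ is the bare [Ne] core; Na²⁺ is already 1 electron into the core; P²⁺ still has 3 valence electrons.
Breaking into a closed-shell core is much more expensive than removing a leftover valence electron — Na, Mg and Li have the largest IE_3 here.
The numbers (kJ/mol): Li 11815, Mg 7733, Na 6910, P 2914.
Putting it together, IE_3: P < Na < Mg < Li.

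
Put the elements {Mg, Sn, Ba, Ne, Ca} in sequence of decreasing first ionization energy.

Ne is in period 2, group 18; Mg is in period 3, group 2; Ca is in period 4, group 2; Sn is in period 5, group 14; Ba is in period 6, group 2.
First ionization energy rises across a period (greater Z_eff holds electrons more tightly) and falls down a group (valence electrons are farther from the nucleus).
These span different periods and groups, so the two trends combine.
Ca > Ba: they share group 2; the group trend gives Ca the larger value.
Sn > Ca: the two effects oppose for this pair; the across-period effect wins (709 vs 590 kJ/mol).
Mg > Sn: period and group pull opposite ways; the down-group shift dominates (738 vs 709 kJ/mol).
Ne > Mg: both effects reinforce here, so Ne is clearly the higher of the two.
Approximate values (kJ/mol): Ne 2081, Mg 738, Ca 590, Sn 709, Ba 503.
So from highest to lowest: Ne > Mg > Sn > Ca > Ba.

Ne > Mg > Sn > Ca > Ba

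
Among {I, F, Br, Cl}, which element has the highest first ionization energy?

F

F is in period 2, group 17; Cl is in period 3, group 17; Br is in period 4, group 17; I is in period 5, group 17.
Removing the outermost electron gets harder across a period and easier down a group.
All are in group 17, so first ionization energy increases up the group.
The highest first ionization energy among these belongs to F.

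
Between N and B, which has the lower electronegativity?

B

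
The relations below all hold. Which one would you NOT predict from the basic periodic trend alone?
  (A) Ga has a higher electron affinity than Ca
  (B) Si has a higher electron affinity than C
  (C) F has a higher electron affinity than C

(B)

The general trend: electron affinity increases across a period and decreases down a group.
(A) Ga (period 4, group 13) vs Ca (period 4, group 2): the stated order agrees with the simple trend.
(B) Si (period 3, group 14) vs C (period 2, group 14): the stated order contradicts the simple trend.
(C) F (period 2, group 17) vs C (period 2, group 14): the stated order agrees with the simple trend.
The exception is (B): Si's larger, more diffuse 3p orbitals accept an added electron slightly more readily than C's compact 2p.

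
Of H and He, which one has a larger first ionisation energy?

H is in period 1, group 1; He is in period 1, group 18.
IE₁ increases left→right with effective nuclear charge and decreases top→bottom as the valence shell moves farther out.
All lie in period 1, so first ionization energy increases left to right.
So He has the larger first ionisation energy (He > H).

He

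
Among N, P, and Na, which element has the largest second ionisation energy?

IE_2 is the cost of taking one more electron from the +1 cation: N⁺ still has 4 valence electrons; P⁺ still has 4 valence electrons; Na⁺ is the bare [Ne] core.
Core electrons are held far more tightly than valence electrons, so Na tops the IE_2 order.
Valence configurations: N⁺ [He]2s²2p², P⁺ [Ne]3s²3p².
Approximate IE_2 values (kJ/mol): N 2856, P 1907, Na 4562.
So the second ionization energies run P < N < Na.

Na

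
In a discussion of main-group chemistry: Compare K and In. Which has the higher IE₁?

K is in period 4, group 1; In is in period 5, group 13.
First ionization energy rises across a period (greater Z_eff holds electrons more tightly) and falls down a group (valence electrons are farther from the nucleus).
These span different periods and groups, so the two trends combine.
In > K: period and group pull opposite ways; the across-period shift dominates (558 vs 419 kJ/mol).
For reference (kJ/mol): K 419, In 558.
So In has the higher IE₁ (In > K).

In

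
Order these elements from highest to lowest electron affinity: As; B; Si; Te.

B is in period 2, group 13; Si is in period 3, group 14; As is in period 4, group 15; Te is in period 5, group 16.
Atoms with high Z_eff and room in the valence shell (especially the halogens) have the most exothermic electron affinities.
These sit on a diagonal, where the across-period and down-group effects partly cancel.
As > B: period and group pull opposite ways; the across-period shift dominates (78 vs 27 kJ/mol).
Si > As: the two effects oppose for this pair; the down-group effect wins (134 vs 78 kJ/mol).
Te > Si: period and group pull opposite ways; the across-period shift dominates (190 vs 134 kJ/mol).
Approximate values (kJ/mol): B 27, Si 134, As 78, Te 190.
So from highest to lowest: Te > Si > As > B.

Te > Si > As > B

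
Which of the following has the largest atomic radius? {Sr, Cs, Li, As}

Li is in period 2, group 1; As is in period 4, group 15; Sr is in period 5, group 2; Cs is in period 6, group 1.
Radius decreases left→right (rising Z_eff, same n) and increases top→bottom (higher n).
Neither a single period nor a single group — weigh both effects.
Li > As: period and group pull opposite ways; the across-period shift dominates (133 vs 121 pm).
Sr > Li: period and group pull opposite ways; the down-group shift dominates (185 vs 133 pm).
Cs > Sr: relative to Sr, both the across-period and down-group shifts push Cs's atomic radius up.
Tabulated atomic radius (pm): Li 133, As 121, Sr 185, Cs 232.
The largest atomic radius among these belongs to Cs.

Cs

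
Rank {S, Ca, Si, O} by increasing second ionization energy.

Ca < Si < S < O

After 1 electron has been removed, what remains? S⁺ still has 5 valence electrons; Ca⁺ still has 1 valence electron; Si⁺ still has 3 valence electrons; O⁺ still has 5 valence electrons.
All are still removing valence electrons, so compare the +1 ions as you would atoms: IE_2 generally rises across a period (higher Z_eff) and falls down a group (larger shell), subject to the usual subshell exceptions.
Valence configurations: S⁺ [Ne]3s²3p³, Ca⁺ [Ar]4s¹, Si⁺ [Ne]3s²3p¹, O⁺ [He]2s²2p³.
Tabulated IE_2 (kJ/mol): S 2252, Ca 1145, Si 1577, O 3388.
Overall IE_2 order: Ca < Si < S < O.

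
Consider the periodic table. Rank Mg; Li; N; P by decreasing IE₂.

Li > N > P > Mg

Consider each +1 ion: Mg⁺ still has 1 valence electron; Li⁺ is the bare [He] core; N⁺ still has 4 valence electrons; P⁺ still has 4 valence electrons.
Pulling an electron out of a noble-gas core costs far more than removing a remaining valence electron, so Li sits at the high end of IE_2.
Valence configurations: Mg⁺ [Ne]3s¹, N⁺ [He]2s²2p², P⁺ [Ne]3s²3p².
Approximate IE_2 values (kJ/mol): Mg 1451, Li 7298, N 2856, P 1907.
Hence IE_2: Mg < P < N < Li.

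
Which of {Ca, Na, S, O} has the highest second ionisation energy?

Na

Consider each +1 ion: Ca⁺ still has 1 valence electron; Na⁺ is the bare [Ne] core; S⁺ still has 5 valence electrons; O⁺ still has 5 valence electrons.
Core electrons are held far more tightly than valence electrons, so Na tops the IE_2 order.
Valence configurations: Ca⁺ [Ar]4s¹, S⁺ [Ne]3s²3p³, O⁺ [He]2s²2p³.
The numbers (kJ/mol): Ca 1145, Na 4562, S 2252, O 3388.
Overall IE_2 order: Ca < S < O < Na.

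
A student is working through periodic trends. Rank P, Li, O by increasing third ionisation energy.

P, O, Li

Consider each +2 ion: P²⁺ still has 3 valence electrons; Li²⁺ is already 1 electron into the core; O²⁺ still has 4 valence electrons.
Breaking into a closed-shell core is much more expensive than removing a leftover valence electron — Li has the largest IE_3 here.
Valence configurations: P²⁺ [Ne]3s²3p¹, O²⁺ [He]2s²2p².
The numbers (kJ/mol): P 2914, Li 11815, O 5300.
Putting it together, IE_3: P < O < Li.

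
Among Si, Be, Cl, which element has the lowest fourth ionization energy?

After 3 electrons have been removed, what remains? Si³⁺ still has 1 valence electron; Be³⁺ is already 1 electron into the core; Cl³⁺ still has 4 valence electrons.
Core electrons are held far more tightly than valence electrons, so Be tops the IE_4 order.
Valence configurations: Si³⁺ [Ne]3s¹, Cl³⁺ [Ne]3s²3p².
The numbers (kJ/mol): Si 4356, Be 21007, Cl 5159.
Hence IE_4: Si < Cl < Be.

Si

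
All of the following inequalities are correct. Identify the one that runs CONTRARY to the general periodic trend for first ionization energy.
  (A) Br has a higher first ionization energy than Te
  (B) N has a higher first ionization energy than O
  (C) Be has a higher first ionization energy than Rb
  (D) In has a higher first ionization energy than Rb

(B)

The general trend: first ionization energy increases across a period and decreases down a group.
(A) Br (period 4, group 17) vs Te (period 5, group 16): the stated order agrees with the simple trend.
(B) N (period 2, group 15) vs O (period 2, group 16): the stated order contradicts the simple trend.
(C) Be (period 2, group 2) vs Rb (period 5, group 1): the stated order agrees with the simple trend.
(D) In (period 5, group 13) vs Rb (period 5, group 1): the stated order agrees with the simple trend.
The exception is (B): pairing an electron in O's 2p⁴ costs repulsion energy, so O ionizes more easily than half-filled N (2p³).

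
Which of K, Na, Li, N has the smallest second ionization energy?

N

Consider each +1 ion: K⁺ is the bare [Ar] core; Na⁺ is the bare [Ne] core; Li⁺ is the bare [He] core; N⁺ still has 4 valence electrons.
Core electrons are held far more tightly than valence electrons, so K, Na and Li top the IE_2 order.
Approximate IE_2 values (kJ/mol): K 3052, Na 4562, Li 7298, N 2856.
Putting it together, IE_2: N < K < Na < Li.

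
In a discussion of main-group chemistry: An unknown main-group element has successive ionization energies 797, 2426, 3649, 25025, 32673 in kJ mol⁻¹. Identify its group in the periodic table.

Look for the largest jump between consecutive ionization energies: IE4/IE3 ≈ 6.9, far larger than any earlier ratio.
That jump marks the point where a core electron is being removed. So the atom has 3 valence electrons.
A main-group element with 3 valence electrons is in group 13.

Group 13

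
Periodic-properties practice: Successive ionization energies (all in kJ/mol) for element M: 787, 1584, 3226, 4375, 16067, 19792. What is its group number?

Group 14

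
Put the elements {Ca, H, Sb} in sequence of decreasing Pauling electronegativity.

H > Sb > Ca

H is in period 1, group 1; Ca is in period 4, group 2; Sb is in period 5, group 15.
EN rises left→right (higher Z_eff, smaller atoms) and falls top→bottom (larger, more shielded atoms).
Here both period and group differ, so the two effects have to be weighed against each other.
Sb > Ca: period and group pull opposite ways; the across-period shift dominates (2.05 vs 1.00).
H > Sb: the two effects oppose for this pair; the down-group effect wins (2.20 vs 2.05).
Tabulated electronegativity (Pauling): H 2.20, Ca 1.00, Sb 2.05.
So from highest to lowest: H > Sb > Ca.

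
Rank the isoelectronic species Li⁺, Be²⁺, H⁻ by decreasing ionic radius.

All of these have 2 electrons, so size is governed by nuclear charge alone: the more protons, the stronger the pull on the same electron cloud, and the smaller the ion.
Nuclear charges: Be²⁺ (Z=4), Li⁺ (Z=3), H⁻ (Z=1).
Largest to smallest: H⁻ > Li⁺ > Be²⁺.

H⁻ > Li⁺ > Be²⁺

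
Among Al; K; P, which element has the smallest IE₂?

Al

Consider each +1 ion: Al⁺ still has 2 valence electrons; K⁺ is the bare [Ar] core; P⁺ still has 4 valence electrons.
Pulling an electron out of a noble-gas core costs far more than removing a remaining valence electron, so K sits at the high end of IE_2.
Valence configurations: Al⁺ [Ne]3s², P⁺ [Ne]3s²3p².
Tabulated IE_2 (kJ/mol): Al 1817, K 3052, P 1907.
Hence IE_2: Al < P < K.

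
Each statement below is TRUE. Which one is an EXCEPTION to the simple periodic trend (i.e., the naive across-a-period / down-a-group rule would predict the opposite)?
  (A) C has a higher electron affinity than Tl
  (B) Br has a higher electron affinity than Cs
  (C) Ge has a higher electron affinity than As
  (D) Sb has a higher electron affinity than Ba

(C)

The general trend: electron affinity increases across a period and decreases down a group.
(A) C (period 2, group 14) vs Tl (period 6, group 13): the stated order agrees with the simple trend.
(B) Br (period 4, group 17) vs Cs (period 6, group 1): the stated order agrees with the simple trend.
(C) Ge (period 4, group 14) vs As (period 4, group 15): the stated order contradicts the simple trend.
(D) Sb (period 5, group 15) vs Ba (period 6, group 2): the stated order agrees with the simple trend.
The exception is (C): adding an electron to As's half-filled 4p³ is unfavourable, so Ge (4p²) has the more exothermic EA.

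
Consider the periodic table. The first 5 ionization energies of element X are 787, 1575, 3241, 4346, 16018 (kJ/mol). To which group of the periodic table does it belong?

Look for the largest jump between consecutive ionization energies: IE5/IE4 ≈ 3.7, far larger than any earlier ratio.
That jump marks the point where a core electron is being removed. So the atom has 4 valence electrons.
A main-group element with 4 valence electrons is in group 14.

Group 14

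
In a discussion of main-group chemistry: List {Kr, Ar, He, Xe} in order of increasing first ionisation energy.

Xe, Kr, Ar, He

He is in period 1, group 18; Ar is in period 3, group 18; Kr is in period 4, group 18; Xe is in period 5, group 18.
Removing the outermost electron gets harder across a period and easier down a group.
All are in group 18, so first ionization energy increases up the group.
So from lowest to highest: Xe < Kr < Ar < He.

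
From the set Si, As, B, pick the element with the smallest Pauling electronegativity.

Si

B is in period 2, group 13; Si is in period 3, group 14; As is in period 4, group 15.
Smaller atoms with higher effective nuclear charge are more electronegative.
These sit on a diagonal, where the across-period and down-group effects partly cancel.
B > Si: period and group pull opposite ways; the down-group shift dominates (2.04 vs 1.90).
As > B: the two effects oppose for this pair; the across-period effect wins (2.18 vs 2.04).
Approximate values (Pauling): B 2.04, Si 1.90, As 2.18.
The smallest Pauling electronegativity among these belongs to Si.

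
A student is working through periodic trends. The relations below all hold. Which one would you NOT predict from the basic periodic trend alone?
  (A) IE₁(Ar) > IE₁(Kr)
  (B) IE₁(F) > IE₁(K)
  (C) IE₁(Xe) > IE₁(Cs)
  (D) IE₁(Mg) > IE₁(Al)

(D)

The general trend: first ionization energy increases across a period and decreases down a group.
(A) Ar (period 3, group 18) vs Kr (period 4, group 18): the stated order agrees with the simple trend.
(B) F (period 2, group 17) vs K (period 4, group 1): the stated order agrees with the simple trend.
(C) Xe (period 5, group 18) vs Cs (period 6, group 1): the stated order agrees with the simple trend.
(D) Mg (period 3, group 2) vs Al (period 3, group 13): the stated order contradicts the simple trend.
The exception is (D): Al's single 3p electron is easier to remove than one from Mg's filled 3s².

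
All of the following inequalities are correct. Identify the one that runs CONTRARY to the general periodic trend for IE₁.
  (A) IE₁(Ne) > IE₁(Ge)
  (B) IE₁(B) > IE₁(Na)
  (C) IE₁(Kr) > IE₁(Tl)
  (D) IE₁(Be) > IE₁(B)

The general trend: IE₁ increases across a period and decreases down a group.
(A) Ne (period 2, group 18) vs Ge (period 4, group 14): the stated order agrees with the simple trend.
(B) B (period 2, group 13) vs Na (period 3, group 1): the stated order agrees with the simple trend.
(C) Kr (period 4, group 18) vs Tl (period 6, group 13): the stated order agrees with the simple trend.
(D) Be (period 2, group 2) vs B (period 2, group 13): the stated order contradicts the simple trend.
The exception is (D): removing B's lone 2p electron is easier than breaking Be's filled 2s².

(D)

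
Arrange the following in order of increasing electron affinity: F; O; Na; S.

Na, O, S, F

O is in period 2, group 16; F is in period 2, group 17; Na is in period 3, group 1; S is in period 3, group 16.
Electron affinity generally becomes more exothermic across a period toward the halogens and less exothermic down a group.
These span different periods and groups, so the two trends combine.
O > Na: relative to Na, both the across-period and down-group shifts push O's electron affinity up.
S > O: this pair runs against the simple trend — see the exception note.
F > S: both effects reinforce here, so F is clearly the higher of the two.
Note the exception: S has a higher electron affinity than O, contrary to the simple trend — the compact 2p subshell of O repels the added electron more than S's larger 3p does.
Tabulated electron affinity (kJ/mol): O 141, F 328, Na 53, S 200.
So from lowest to highest: Na < O < S < F.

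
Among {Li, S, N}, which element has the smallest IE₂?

S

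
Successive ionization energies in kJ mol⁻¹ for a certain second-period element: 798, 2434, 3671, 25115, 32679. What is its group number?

Look for the largest jump between consecutive ionization energies: IE4/IE3 ≈ 6.8, far larger than any earlier ratio.
That jump marks the point where a core electron is being removed. So the atom has 3 valence electrons.
A main-group element with 3 valence electrons is in group 13.

Group 13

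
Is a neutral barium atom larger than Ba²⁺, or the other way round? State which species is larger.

Ba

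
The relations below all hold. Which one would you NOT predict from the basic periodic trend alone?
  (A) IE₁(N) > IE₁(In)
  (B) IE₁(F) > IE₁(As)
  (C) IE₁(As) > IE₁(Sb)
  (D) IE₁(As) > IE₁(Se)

(D)

The general trend: first ionisation energy increases across a period and decreases down a group.
(A) N (period 2, group 15) vs In (period 5, group 13): the stated order agrees with the simple trend.
(B) F (period 2, group 17) vs As (period 4, group 15): the stated order agrees with the simple trend.
(C) As (period 4, group 15) vs Sb (period 5, group 15): the stated order agrees with the simple trend.
(D) As (period 4, group 15) vs Se (period 4, group 16): the stated order contradicts the simple trend.
The exception is (D): Se (4p⁴) ionizes more easily than half-filled As (4p³).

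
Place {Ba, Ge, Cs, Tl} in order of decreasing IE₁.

Ge is in period 4, group 14; Cs is in period 6, group 1; Ba is in period 6, group 2; Tl is in period 6, group 13.
IE₁ increases left→right with effective nuclear charge and decreases top→bottom as the valence shell moves farther out.
Neither a single period nor a single group — weigh both effects.
Ba > Cs: both are in period 6; the period trend gives Ba the larger value.
Tl > Ba: Tl lies to the right of Ba in period 6, so the across-period effect alone puts Tl higher.
Ge > Tl: both effects reinforce here, so Ge is clearly the higher of the two.
Approximate values (kJ/mol): Ge 762, Cs 376, Ba 503, Tl 589.
So from highest to lowest: Ge > Tl > Ba > Cs.

Ge, Tl, Ba, Cs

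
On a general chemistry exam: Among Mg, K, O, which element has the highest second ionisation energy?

O

After 1 electron has been removed, what remains? Mg⁺ still has 1 valence electron; K⁺ is the bare [Ar] core; O⁺ still has 5 valence electrons.
Usually core removal costs more than valence removal, but here the competition is close: a tightly held n=2 valence electron can cost more to remove than an n=3 core electron, so the actual values have to decide it.
Valence configurations: Mg⁺ [Ne]3s¹, O⁺ [He]2s²2p³.
Approximate IE_2 values (kJ/mol): Mg 1451, K 3052, O 3388.
So the second ionization energies run Mg < K < O.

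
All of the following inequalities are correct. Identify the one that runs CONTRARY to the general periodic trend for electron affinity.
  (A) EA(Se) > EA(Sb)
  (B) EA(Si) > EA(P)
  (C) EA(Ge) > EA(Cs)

The general trend: electron affinity increases across a period and decreases down a group.
(A) Se (period 4, group 16) vs Sb (period 5, group 15): the stated order agrees with the simple trend.
(B) Si (period 3, group 14) vs P (period 3, group 15): the stated order contradicts the simple trend.
(C) Ge (period 4, group 14) vs Cs (period 6, group 1): the stated order agrees with the simple trend.
The exception is (B): adding an electron to P's half-filled 3p³ is unfavourable, so Si (3p²) has the more exothermic EA.

(B)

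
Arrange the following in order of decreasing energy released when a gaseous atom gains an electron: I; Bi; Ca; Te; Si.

Electron affinity generally becomes more exothermic across a period toward the halogens and less exothermic down a group.
Here both period and group differ, so the two effects have to be weighed against each other.
Bi > Ca: period and group pull opposite ways; the across-period shift dominates (91 vs 2 kJ/mol).
Si > Bi: period and group pull opposite ways; the down-group shift dominates (134 vs 91 kJ/mol).
Te > Si: period and group pull opposite ways; the across-period shift dominates (190 vs 134 kJ/mol).
I > Te: both are in period 5; the period trend gives I the larger value.
Tabulated electron affinity (kJ/mol): Si 134, Ca 2, Te 190, I 295, Bi 91.
So from highest to lowest: I > Te > Si > Bi > Ca.

I > Te > Si > Bi > Ca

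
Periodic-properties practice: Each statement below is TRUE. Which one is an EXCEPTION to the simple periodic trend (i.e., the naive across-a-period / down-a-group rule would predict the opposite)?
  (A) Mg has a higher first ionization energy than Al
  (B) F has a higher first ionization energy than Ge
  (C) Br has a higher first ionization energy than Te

The general trend: first ionization energy increases across a period and decreases down a group.
(A) Mg (period 3, group 2) vs Al (period 3, group 13): the stated order contradicts the simple trend.
(B) F (period 2, group 17) vs Ge (period 4, group 14): the stated order agrees with the simple trend.
(C) Br (period 4, group 17) vs Te (period 5, group 16): the stated order agrees with the simple trend.
The exception is (A): Al's single 3p electron is easier to remove than one from Mg's filled 3s².

(A)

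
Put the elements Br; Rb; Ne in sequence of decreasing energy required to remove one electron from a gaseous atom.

Ne > Br > Rb

Ne is in period 2, group 18; Br is in period 4, group 17; Rb is in period 5, group 1.
IE₁ increases left→right with effective nuclear charge and decreases top→bottom as the valence shell moves farther out.
Neither a single period nor a single group — weigh both effects.
Br > Rb: both effects reinforce here, so Br is clearly the higher of the two.
Ne > Br: both effects reinforce here, so Ne is clearly the higher of the two.
For reference (kJ/mol): Ne 2081, Br 1140, Rb 403.
So from highest to lowest: Ne > Br > Rb.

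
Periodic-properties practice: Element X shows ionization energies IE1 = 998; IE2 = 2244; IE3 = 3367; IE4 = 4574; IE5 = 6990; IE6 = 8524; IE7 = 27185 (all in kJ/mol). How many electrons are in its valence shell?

6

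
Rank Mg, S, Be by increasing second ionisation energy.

The second ionization energy removes an electron from the +1 ion. For each element: Mg⁺ still has 1 valence electron; S⁺ still has 5 valence electrons; Be⁺ still has 1 valence electron.
All are still removing valence electrons, so compare the +1 ions as you would atoms: IE_2 generally rises across a period (higher Z_eff) and falls down a group (larger shell), subject to the usual subshell exceptions.
Valence configurations: Mg⁺ [Ne]3s¹, S⁺ [Ne]3s²3p³, Be⁺ [He]2s¹.
Approximate IE_2 values (kJ/mol): Mg 1451, S 2252, Be 1757.
Hence IE_2: Mg < Be < S.

Mg < Be < S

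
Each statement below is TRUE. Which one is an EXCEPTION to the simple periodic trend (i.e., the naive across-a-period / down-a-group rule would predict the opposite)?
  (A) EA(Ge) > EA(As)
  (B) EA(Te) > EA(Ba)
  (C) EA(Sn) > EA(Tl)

The general trend: electron affinity increases across a period and decreases down a group.
(A) Ge (period 4, group 14) vs As (period 4, group 15): the stated order contradicts the simple trend.
(B) Te (period 5, group 16) vs Ba (period 6, group 2): the stated order agrees with the simple trend.
(C) Sn (period 5, group 14) vs Tl (period 6, group 13): the stated order agrees with the simple trend.
The exception is (A): adding an electron to As's half-filled 4p³ is unfavourable, so Ge (4p²) has the more exothermic EA.

(A)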